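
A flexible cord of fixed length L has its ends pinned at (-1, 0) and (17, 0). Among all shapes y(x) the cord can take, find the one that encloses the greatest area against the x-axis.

Set up the augmented Lagrangian using a multiplier λ for the length constraint:
    F(y, y') = y − λ sqrt(1 + y'^2).
F has no explicit x dependence, so the Beltrami identity yields a first integral
    F − y' ∂F/∂y' = C.
Compute ∂F/∂y' = −λ y' / sqrt(1 + y'^2). Then
    y − λ sqrt(1 + y'^2) + λ y'^2 / sqrt(1 + y'^2) = C
    ⇒  y − λ / sqrt(1 + y'^2) = C.
Solving for y' and integrating gives
    (x − a)^2 + (y − b)^2 = λ^2,
a circular arc of radius λ. The constants a, b are determined by the endpoint conditions y(-1) = y(17) = 0, and λ is fixed implicitly by the length constraint
    ∫_{-1}^{17} sqrt(1 + y'^2) dx = L.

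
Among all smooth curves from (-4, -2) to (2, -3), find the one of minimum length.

Arc-length functional: J[y] = ∫ sqrt(1 + (y')^2) dx.
Lagrangian L = sqrt(1 + (y')^2) has no explicit y dependence, so ∂L/∂y = 0 and the Euler-Lagrange equation gives
    d/dx( y' / sqrt(1 + (y')^2) ) = 0  ⇒  y' / sqrt(1 + (y')^2) = const.
Hence y' is constant, so y(x) is affine.
Fitting the endpoints (-4, -2) and (2, -3):
    slope m = ((-3) − (-2)) / (2 − (-4)) = -1/6,
    intercept c = (-2) − m·(-4) = -8/3.
Extremal: y(x) = (-1/6) x - 8/3.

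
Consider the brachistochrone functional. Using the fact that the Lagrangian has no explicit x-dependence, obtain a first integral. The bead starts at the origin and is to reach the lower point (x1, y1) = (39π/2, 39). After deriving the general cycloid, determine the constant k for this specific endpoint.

The Lagrangian L = sqrt((1 + y'^2) / y) has no explicit x dependence, so the Beltrami identity applies:
    L − y' ∂L/∂y' = C.
Compute ∂L/∂y' = y' / sqrt(y (1 + y'^2)).
Substitute:
    sqrt((1 + y'^2)/y) − y'·y' / sqrt(y (1 + y'^2))
    = (1 + y'^2) / sqrt(y (1 + y'^2)) − y'^2 / sqrt(y (1 + y'^2))
    = 1 / sqrt(y (1 + y'^2)) = C.
Squaring and rearranging gives the first integral
    y (1 + y'^2) = 1/C^2 =: k   (constant).
Solving this first-order ODE by the substitution
    y = (k/2)(1 − cos θ)
yields the cycloid parameterisation
    x(θ) = (k/2)(θ − sin θ),   y(θ) = (k/2)(1 − cos θ).
The constant k is fixed by the endpoint condition.
Now fit the given lower endpoint (x1, y1) = (39π/2, 39). At the bottom of the first arch (θ = π), the parametric equations give
    y(π) = (k/2)(1 − cos π) = k,
    x(π) = (k/2)(π − sin π) = kπ/2.
Matching y(π) = 39 gives k = 39, consistent with x(π) = 39π/2. Therefore the specific cycloid is
    x(θ) = (39/2)(θ − sin θ),   y(θ) = (39/2)(1 − cos θ).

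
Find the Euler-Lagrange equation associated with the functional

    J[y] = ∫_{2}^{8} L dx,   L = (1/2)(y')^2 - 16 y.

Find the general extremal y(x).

The Lagrangian is L = (1/2)(y')^2 - 16 y.
∂L/∂y = -16.
∂L/∂y' = y'.
The Euler-Lagrange equation d/dx(∂L/∂y') − ∂L/∂y = 0 becomes:
    y'' + 16 = 0
General solution: y(x) = -8 x^2 + A x + B, where A and B are arbitrary constants fixed by the endpoint conditions.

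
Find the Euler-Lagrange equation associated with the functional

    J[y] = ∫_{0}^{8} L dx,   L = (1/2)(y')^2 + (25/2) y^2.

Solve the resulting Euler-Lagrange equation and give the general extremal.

The Lagrangian is L = (1/2)(y')^2 + (25/2) y^2.
∂L/∂y = 25y.
∂L/∂y' = y'.
The Euler-Lagrange equation d/dx(∂L/∂y') − ∂L/∂y = 0 becomes:
    y'' - 25 y = 0
General solution: y(x) = A e^(5x) + B e^(-5x), where A and B are arbitrary constants fixed by the endpoint conditions.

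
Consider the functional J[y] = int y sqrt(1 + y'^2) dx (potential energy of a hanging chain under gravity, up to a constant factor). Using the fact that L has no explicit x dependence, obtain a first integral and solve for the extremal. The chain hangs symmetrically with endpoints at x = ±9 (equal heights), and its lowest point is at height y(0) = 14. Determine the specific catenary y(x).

The Lagrangian L(y, y') = y sqrt(1 + y'^2) has no explicit x dependence, so the Beltrami identity applies:
    L − y' ∂L/∂y' = C.
Compute ∂L/∂y' = y · y' / sqrt(1 + y'^2). Then
    L − y' ∂L/∂y'
    = y sqrt(1 + y'^2) − y · y'^2 / sqrt(1 + y'^2)
    = y (1 + y'^2 − y'^2) / sqrt(1 + y'^2)
    = y / sqrt(1 + y'^2) = C.
Squaring gives y^2 = C^2 (1 + y'^2), i.e.
    y'^2 = y^2 / C^2 − 1.
Separating variables,
    dy / sqrt(y^2 − C^2) = dx / C,
and integrating gives arccosh(y / C) = (x − a)/C, so
    y(x) = C cosh((x − a)/C),
the catenary. The constants C and a are fixed by the two endpoint conditions (and, for the hanging-chain problem, the length constraint selects C).
Now fit the given data. The endpoints x = ±9 are symmetric at equal height, so the catenary is even about its minimum: a = 0 and y(x) = C cosh(x/C). The lowest point is y(0) = C cosh(0) = C, and we are told y(0) = 14, so C = 14. Therefore
    y(x) = 14 cosh(x/14),
and at the endpoints
    y(±9) = 14 cosh(9/14).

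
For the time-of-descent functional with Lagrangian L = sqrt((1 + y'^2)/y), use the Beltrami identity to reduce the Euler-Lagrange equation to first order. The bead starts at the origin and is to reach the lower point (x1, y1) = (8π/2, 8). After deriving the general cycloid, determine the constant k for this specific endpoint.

The Lagrangian L = sqrt((1 + y'^2) / y) has no explicit x dependence, so the Beltrami identity applies:
    L − y' ∂L/∂y' = C.
Compute ∂L/∂y' = y' / sqrt(y (1 + y'^2)).
Substitute:
    sqrt((1 + y'^2)/y) − y'·y' / sqrt(y (1 + y'^2))
    = (1 + y'^2) / sqrt(y (1 + y'^2)) − y'^2 / sqrt(y (1 + y'^2))
    = 1 / sqrt(y (1 + y'^2)) = C.
Squaring and rearranging gives the first integral
    y (1 + y'^2) = 1/C^2 =: k   (constant).
Solving this first-order ODE by the substitution
    y = (k/2)(1 − cos θ)
yields the cycloid parameterisation
    x(θ) = (k/2)(θ − sin θ),   y(θ) = (k/2)(1 − cos θ).
The constant k is fixed by the endpoint condition.
Now fit the given lower endpoint (x1, y1) = (8π/2, 8). At the bottom of the first arch (θ = π), the parametric equations give
    y(π) = (k/2)(1 − cos π) = k,
    x(π) = (k/2)(π − sin π) = kπ/2.
Matching y(π) = 8 gives k = 8, consistent with x(π) = 8π/2. Therefore the specific cycloid is
    x(θ) = (8/2)(θ − sin θ),   y(θ) = (8/2)(1 − cos θ).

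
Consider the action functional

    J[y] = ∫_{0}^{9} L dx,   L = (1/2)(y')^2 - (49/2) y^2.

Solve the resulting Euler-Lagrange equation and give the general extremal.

The Lagrangian is L = (1/2)(y')^2 - (49/2) y^2.
∂L/∂y = -49y.
∂L/∂y' = y'.
The Euler-Lagrange equation d/dx(∂L/∂y') − ∂L/∂y = 0 becomes:
    y'' + 49 y = 0
General solution: y(x) = A sin(7x) + B cos(7x), where A and B are arbitrary constants fixed by the endpoint conditions.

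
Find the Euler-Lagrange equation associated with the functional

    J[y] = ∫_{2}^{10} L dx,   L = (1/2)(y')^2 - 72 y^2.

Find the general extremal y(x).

The Lagrangian is L = (1/2)(y')^2 - 72 y^2.
∂L/∂y = -144y.
∂L/∂y' = y'.
The Euler-Lagrange equation d/dx(∂L/∂y') − ∂L/∂y = 0 becomes:
    y'' + 144 y = 0
General solution: y(x) = A sin(12x) + B cos(12x), where A and B are arbitrary constants fixed by the endpoint conditions.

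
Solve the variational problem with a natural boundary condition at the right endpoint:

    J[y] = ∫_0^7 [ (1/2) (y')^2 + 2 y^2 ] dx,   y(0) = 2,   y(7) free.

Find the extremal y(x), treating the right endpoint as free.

The Lagrangian L = (1/2) (y')^2 + 2 y^2 gives
    ∂L/∂y = 4 y,   ∂L/∂y' = y'.
Euler-Lagrange: y'' − 4 y = 0.
With k = 2, the general solution is
    y(x) = A cosh(2 x) + B sinh(2 x).
Fixed left endpoint y(0) = 2 ⇒ A = 2.
The right endpoint x = 7 is free, so the natural (transversality) condition is ∂L/∂y' |_{x=7} = 0, i.e. y'(7) = 0.
Compute y'(x) = A k sinh(k x) + B k cosh(k x), so
    y'(7) = A k sinh(k·7) + B k cosh(k·7) = 0
    ⇒ B = −A tanh(k·7) = − 2 tanh(2·7).
Therefore the extremal is
    y(x) = 2 cosh(2 x) − 2 tanh(2·7) sinh(2 x).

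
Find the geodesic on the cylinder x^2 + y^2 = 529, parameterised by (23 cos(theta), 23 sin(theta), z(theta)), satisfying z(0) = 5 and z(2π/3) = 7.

Parameterise the cylinder of radius R = 23 as
    r(θ) = (23 cos θ, 23 sin θ, z(θ)).
The arc-length element is
    ds = sqrt(529 + (dz/dθ)^2) dθ,
so the Lagrangian is L = sqrt(529 + z'^2).
L depends on z' only, not on z or θ, so ∂L/∂z = 0 and
    ∂L/∂z' = z' / sqrt(529 + z'^2).
The Euler-Lagrange equation gives
    d/dθ( z' / sqrt(529 + z'^2) ) = 0,
so z' is constant. Integrating once:
    z(θ) = a θ + b,
a helix on the cylinder (a straight line when the cylinder is unrolled). The constants a, b are determined by the endpoint conditions.
With endpoint conditions z(0) = 5 and z(2π/3) = 7: from z(0) = b we get b = 5, and a·2π/3 + 5 = 7 gives a = 3/π, so
    z(θ) = (3/π) θ + 5.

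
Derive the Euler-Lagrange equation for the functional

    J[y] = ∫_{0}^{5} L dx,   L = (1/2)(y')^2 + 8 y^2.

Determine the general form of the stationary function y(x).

The Lagrangian is L = (1/2)(y')^2 + 8 y^2.
∂L/∂y = 16y.
∂L/∂y' = y'.
The Euler-Lagrange equation d/dx(∂L/∂y') − ∂L/∂y = 0 becomes:
    y'' - 16 y = 0
General solution: y(x) = A e^(4x) + B e^(-4x), where A and B are arbitrary constants fixed by the endpoint conditions.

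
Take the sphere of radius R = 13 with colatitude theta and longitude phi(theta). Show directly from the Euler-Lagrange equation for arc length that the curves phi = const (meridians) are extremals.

On the sphere of radius R = 13 with spherical coordinates (θ, φ), the induced metric is
    ds^2 = 169(dθ^2 + sin^2(θ) dφ^2).
Using θ as the parameter, the arc-length functional becomes
    J[φ] = ∫ 13 sqrt(1 + sin^2(θ) (dφ/dθ)^2) dθ.
So L = 13 sqrt(1 + sin^2(θ) φ'^2). Compute
    ∂L/∂φ = 0  (L has no explicit φ dependence),
    ∂L/∂φ' = 13 sin^2(θ) φ' / sqrt(1 + sin^2(θ) φ'^2).
For the candidate φ(θ) = c (constant), φ' = 0, so ∂L/∂φ' evaluated along the candidate vanishes, and ∂L/∂φ is identically zero. Hence
    d/dθ(∂L/∂φ') − ∂L/∂φ = 0
is satisfied. Therefore meridians φ = const are extremals of arc length — they are geodesics on the sphere.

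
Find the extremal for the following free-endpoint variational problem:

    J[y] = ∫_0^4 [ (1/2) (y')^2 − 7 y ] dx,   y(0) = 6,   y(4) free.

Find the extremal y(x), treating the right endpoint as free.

The Lagrangian L = (1/2) (y')^2 − 7 y gives
    ∂L/∂y = −7,   ∂L/∂y' = y'.
Euler-Lagrange: d/dx(y') − (−7) = 0, i.e. y'' + 7 = 0, so
    y(x) = −(7/2) x^2 + C1 x + C2.
Fixed left endpoint y(0) = 6 ⇒ C2 = 6.
The right endpoint x = 4 is free, so the natural (transversality) condition is ∂L/∂y' |_{x=4} = 0, i.e. y'(4) = 0.
Compute y'(x) = −7 x + C1, so y'(4) = −28 + C1 = 0 ⇒ C1 = 28.
Therefore the extremal is
    y(x) = −(7/2) x^2 + 28 x + 6.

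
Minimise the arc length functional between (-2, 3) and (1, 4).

Arc-length functional: J[y] = ∫ sqrt(1 + (y')^2) dx.
Lagrangian L = sqrt(1 + (y')^2) has no explicit y dependence, so ∂L/∂y = 0 and the Euler-Lagrange equation gives
    d/dx( y' / sqrt(1 + (y')^2) ) = 0  ⇒  y' / sqrt(1 + (y')^2) = const.
Hence y' is constant, so y(x) is affine.
Fitting the endpoints (-2, 3) and (1, 4):
    slope m = (4 − 3) / (1 − (-2)) = 1/3,
    intercept c = 3 − m·(-2) = 11/3.
Extremal: y(x) = (1/3) x + 11/3.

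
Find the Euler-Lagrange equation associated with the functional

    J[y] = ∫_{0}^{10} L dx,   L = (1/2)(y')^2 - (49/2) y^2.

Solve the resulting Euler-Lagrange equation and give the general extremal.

The Lagrangian is L = (1/2)(y')^2 - (49/2) y^2.
∂L/∂y = -49y.
∂L/∂y' = y'.
The Euler-Lagrange equation d/dx(∂L/∂y') − ∂L/∂y = 0 becomes:
    y'' + 49 y = 0
General solution: y(x) = A sin(7x) + B cos(7x), where A and B are arbitrary constants fixed by the endpoint conditions.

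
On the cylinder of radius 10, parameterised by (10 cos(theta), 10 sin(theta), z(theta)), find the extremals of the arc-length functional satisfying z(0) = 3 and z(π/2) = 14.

Parameterise the cylinder of radius R = 10 as
    r(θ) = (10 cos θ, 10 sin θ, z(θ)).
The arc-length element is
    ds = sqrt(100 + (dz/dθ)^2) dθ,
so the Lagrangian is L = sqrt(100 + z'^2).
L depends on z' only, not on z or θ, so ∂L/∂z = 0 and
    ∂L/∂z' = z' / sqrt(100 + z'^2).
The Euler-Lagrange equation gives
    d/dθ( z' / sqrt(100 + z'^2) ) = 0,
so z' is constant. Integrating once:
    z(θ) = a θ + b,
a helix on the cylinder (a straight line when the cylinder is unrolled). The constants a, b are determined by the endpoint conditions.
With endpoint conditions z(0) = 3 and z(π/2) = 14: from z(0) = b we get b = 3, and a·π/2 + 3 = 14 gives a = 22/π, so
    z(θ) = (22/π) θ + 3.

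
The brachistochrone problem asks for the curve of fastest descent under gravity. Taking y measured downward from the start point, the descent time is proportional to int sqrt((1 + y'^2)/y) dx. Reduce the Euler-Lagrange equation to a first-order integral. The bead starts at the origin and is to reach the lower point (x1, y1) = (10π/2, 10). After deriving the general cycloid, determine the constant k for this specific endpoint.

The Lagrangian L = sqrt((1 + y'^2) / y) has no explicit x dependence, so the Beltrami identity applies:
    L − y' ∂L/∂y' = C.
Compute ∂L/∂y' = y' / sqrt(y (1 + y'^2)).
Substitute:
    sqrt((1 + y'^2)/y) − y'·y' / sqrt(y (1 + y'^2))
    = (1 + y'^2) / sqrt(y (1 + y'^2)) − y'^2 / sqrt(y (1 + y'^2))
    = 1 / sqrt(y (1 + y'^2)) = C.
Squaring and rearranging gives the first integral
    y (1 + y'^2) = 1/C^2 =: k   (constant).
Solving this first-order ODE by the substitution
    y = (k/2)(1 − cos θ)
yields the cycloid parameterisation
    x(θ) = (k/2)(θ − sin θ),   y(θ) = (k/2)(1 − cos θ).
The constant k is fixed by the endpoint condition.
Now fit the given lower endpoint (x1, y1) = (10π/2, 10). At the bottom of the first arch (θ = π), the parametric equations give
    y(π) = (k/2)(1 − cos π) = k,
    x(π) = (k/2)(π − sin π) = kπ/2.
Matching y(π) = 10 gives k = 10, consistent with x(π) = 10π/2. Therefore the specific cycloid is
    x(θ) = (10/2)(θ − sin θ),   y(θ) = (10/2)(1 − cos θ).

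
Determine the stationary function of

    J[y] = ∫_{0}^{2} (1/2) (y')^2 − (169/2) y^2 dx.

The Lagrangian is L = (1/2) (y')^2 − (169/2) y^2.
Compute ∂L/∂y = -169y, ∂L/∂y' = y'.
The Euler-Lagrange equation d/dx(∂L/∂y') − ∂L/∂y = 0 reduces to
    y'' + 169 y = 0.
Its general solution is
    y(x) = A sin(13x) + B cos(13x),
with A, B fixed by the endpoint conditions.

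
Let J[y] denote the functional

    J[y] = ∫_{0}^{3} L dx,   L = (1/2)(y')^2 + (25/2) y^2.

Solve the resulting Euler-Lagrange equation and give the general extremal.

The Lagrangian is L = (1/2)(y')^2 + (25/2) y^2.
∂L/∂y = 25y.
∂L/∂y' = y'.
The Euler-Lagrange equation d/dx(∂L/∂y') − ∂L/∂y = 0 becomes:
    y'' - 25 y = 0
General solution: y(x) = A e^(5x) + B e^(-5x), where A and B are arbitrary constants fixed by the endpoint conditions.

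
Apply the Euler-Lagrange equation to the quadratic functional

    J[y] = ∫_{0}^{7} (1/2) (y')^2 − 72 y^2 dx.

The Lagrangian is L = (1/2) (y')^2 − 72 y^2.
Compute ∂L/∂y = -144y, ∂L/∂y' = y'.
The Euler-Lagrange equation d/dx(∂L/∂y') − ∂L/∂y = 0 reduces to
    y'' + 144 y = 0.
Its general solution is
    y(x) = A sin(12x) + B cos(12x),
with A, B fixed by the endpoint conditions.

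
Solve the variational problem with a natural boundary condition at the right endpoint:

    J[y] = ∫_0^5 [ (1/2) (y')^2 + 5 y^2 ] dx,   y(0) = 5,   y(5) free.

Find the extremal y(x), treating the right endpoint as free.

The Lagrangian L = (1/2) (y')^2 + 5 y^2 gives
    ∂L/∂y = 10 y,   ∂L/∂y' = y'.
Euler-Lagrange: y'' − 10 y = 0.
With k = sqrt(10), the general solution is
    y(x) = A cosh(sqrt(10) x) + B sinh(sqrt(10) x).
Fixed left endpoint y(0) = 5 ⇒ A = 5.
The right endpoint x = 5 is free, so the natural (transversality) condition is ∂L/∂y' |_{x=5} = 0, i.e. y'(5) = 0.
Compute y'(x) = A k sinh(k x) + B k cosh(k x), so
    y'(5) = A k sinh(k·5) + B k cosh(k·5) = 0
    ⇒ B = −A tanh(k·5) = − 5 tanh(sqrt(10)·5).
Therefore the extremal is
    y(x) = 5 cosh(sqrt(10) x) − 5 tanh(sqrt(10)·5) sinh(sqrt(10) x).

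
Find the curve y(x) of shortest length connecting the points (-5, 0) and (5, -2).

Arc-length functional: J[y] = ∫ sqrt(1 + (y')^2) dx.
Lagrangian L = sqrt(1 + (y')^2) has no explicit y dependence, so ∂L/∂y = 0 and the Euler-Lagrange equation gives
    d/dx( y' / sqrt(1 + (y')^2) ) = 0  ⇒  y' / sqrt(1 + (y')^2) = const.
Hence y' is constant, so y(x) is affine.
Fitting the endpoints (-5, 0) and (5, -2):
    slope m = ((-2) − 0) / (5 − (-5)) = -1/5,
    intercept c = 0 − m·(-5) = -1.
Extremal: y(x) = (-1/5) x - 1.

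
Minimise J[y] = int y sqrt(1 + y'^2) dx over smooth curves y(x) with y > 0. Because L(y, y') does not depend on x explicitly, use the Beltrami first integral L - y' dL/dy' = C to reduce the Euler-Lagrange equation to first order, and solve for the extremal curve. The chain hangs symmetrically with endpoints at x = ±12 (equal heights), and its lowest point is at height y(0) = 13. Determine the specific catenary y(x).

The Lagrangian L(y, y') = y sqrt(1 + y'^2) has no explicit x dependence, so the Beltrami identity applies:
    L − y' ∂L/∂y' = C.
Compute ∂L/∂y' = y · y' / sqrt(1 + y'^2). Then
    L − y' ∂L/∂y'
    = y sqrt(1 + y'^2) − y · y'^2 / sqrt(1 + y'^2)
    = y (1 + y'^2 − y'^2) / sqrt(1 + y'^2)
    = y / sqrt(1 + y'^2) = C.
Squaring gives y^2 = C^2 (1 + y'^2), i.e.
    y'^2 = y^2 / C^2 − 1.
Separating variables,
    dy / sqrt(y^2 − C^2) = dx / C,
and integrating gives arccosh(y / C) = (x − a)/C, so
    y(x) = C cosh((x − a)/C),
the catenary. The constants C and a are fixed by the two endpoint conditions (and, for the hanging-chain problem, the length constraint selects C).
Now fit the given data. The endpoints x = ±12 are symmetric at equal height, so the catenary is even about its minimum: a = 0 and y(x) = C cosh(x/C). The lowest point is y(0) = C cosh(0) = C, and we are told y(0) = 13, so C = 13. Therefore
    y(x) = 13 cosh(x/13),
and at the endpoints
    y(±12) = 13 cosh(12/13).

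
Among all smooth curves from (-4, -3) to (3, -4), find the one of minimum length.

Arc-length functional: J[y] = ∫ sqrt(1 + (y')^2) dx.
Lagrangian L = sqrt(1 + (y')^2) has no explicit y dependence, so ∂L/∂y = 0 and the Euler-Lagrange equation gives
    d/dx( y' / sqrt(1 + (y')^2) ) = 0  ⇒  y' / sqrt(1 + (y')^2) = const.
Hence y' is constant, so y(x) is affine.
Fitting the endpoints (-4, -3) and (3, -4):
    slope m = ((-4) − (-3)) / (3 − (-4)) = -1/7,
    intercept c = (-3) − m·(-4) = -25/7.
Extremal: y(x) = (-1/7) x - 25/7.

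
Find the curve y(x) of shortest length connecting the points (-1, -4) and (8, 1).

Arc-length functional: J[y] = ∫ sqrt(1 + (y')^2) dx.
Lagrangian L = sqrt(1 + (y')^2) has no explicit y dependence, so ∂L/∂y = 0 and the Euler-Lagrange equation gives
    d/dx( y' / sqrt(1 + (y')^2) ) = 0  ⇒  y' / sqrt(1 + (y')^2) = const.
Hence y' is constant, so y(x) is affine.
Fitting the endpoints (-1, -4) and (8, 1):
    slope m = (1 − (-4)) / (8 − (-1)) = 5/9,
    intercept c = (-4) − m·(-1) = -31/9.
Extremal: y(x) = (5/9) x - 31/9.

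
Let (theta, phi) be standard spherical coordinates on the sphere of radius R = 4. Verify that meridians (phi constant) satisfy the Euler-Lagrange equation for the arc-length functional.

On the sphere of radius R = 4 with spherical coordinates (θ, φ), the induced metric is
    ds^2 = 16(dθ^2 + sin^2(θ) dφ^2).
Using θ as the parameter, the arc-length functional becomes
    J[φ] = ∫ 4 sqrt(1 + sin^2(θ) (dφ/dθ)^2) dθ.
So L = 4 sqrt(1 + sin^2(θ) φ'^2). Compute
    ∂L/∂φ = 0  (L has no explicit φ dependence),
    ∂L/∂φ' = 4 sin^2(θ) φ' / sqrt(1 + sin^2(θ) φ'^2).
For the candidate φ(θ) = c (constant), φ' = 0, so ∂L/∂φ' evaluated along the candidate vanishes, and ∂L/∂φ is identically zero. Hence
    d/dθ(∂L/∂φ') − ∂L/∂φ = 0
is satisfied. Therefore meridians φ = const are extremals of arc length — they are geodesics on the sphere.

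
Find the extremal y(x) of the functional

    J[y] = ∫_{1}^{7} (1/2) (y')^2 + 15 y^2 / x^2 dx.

The Lagrangian is L = (1/2) (y')^2 + 15 y^2 / x^2.
Compute ∂L/∂y = 30y/x^2, ∂L/∂y' = y'.
The Euler-Lagrange equation d/dx(∂L/∂y') − ∂L/∂y = 0 reduces to
    y'' − 30/x^2 · y = 0  (x > 0).
Its general solution is
    y(x) = A x^6 + B x^(-5),
with A, B fixed by the endpoint conditions.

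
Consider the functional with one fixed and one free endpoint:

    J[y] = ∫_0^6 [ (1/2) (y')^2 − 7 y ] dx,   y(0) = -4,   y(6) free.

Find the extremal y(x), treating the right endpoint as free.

The Lagrangian L = (1/2) (y')^2 − 7 y gives
    ∂L/∂y = −7,   ∂L/∂y' = y'.
Euler-Lagrange: d/dx(y') − (−7) = 0, i.e. y'' + 7 = 0, so
    y(x) = −(7/2) x^2 + C1 x + C2.
Fixed left endpoint y(0) = -4 ⇒ C2 = -4.
The right endpoint x = 6 is free, so the natural (transversality) condition is ∂L/∂y' |_{x=6} = 0, i.e. y'(6) = 0.
Compute y'(x) = −7 x + C1, so y'(6) = −42 + C1 = 0 ⇒ C1 = 42.
Therefore the extremal is
    y(x) = −(7/2) x^2 + 42 x − 4.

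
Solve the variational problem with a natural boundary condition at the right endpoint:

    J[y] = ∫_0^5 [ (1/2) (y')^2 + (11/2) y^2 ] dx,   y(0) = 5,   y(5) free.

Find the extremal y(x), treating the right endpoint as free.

The Lagrangian L = (1/2) (y')^2 + (11/2) y^2 gives
    ∂L/∂y = 11 y,   ∂L/∂y' = y'.
Euler-Lagrange: y'' − 11 y = 0.
With k = sqrt(11), the general solution is
    y(x) = A cosh(sqrt(11) x) + B sinh(sqrt(11) x).
Fixed left endpoint y(0) = 5 ⇒ A = 5.
The right endpoint x = 5 is free, so the natural (transversality) condition is ∂L/∂y' |_{x=5} = 0, i.e. y'(5) = 0.
Compute y'(x) = A k sinh(k x) + B k cosh(k x), so
    y'(5) = A k sinh(k·5) + B k cosh(k·5) = 0
    ⇒ B = −A tanh(k·5) = − 5 tanh(sqrt(11)·5).
Therefore the extremal is
    y(x) = 5 cosh(sqrt(11) x) − 5 tanh(sqrt(11)·5) sinh(sqrt(11) x).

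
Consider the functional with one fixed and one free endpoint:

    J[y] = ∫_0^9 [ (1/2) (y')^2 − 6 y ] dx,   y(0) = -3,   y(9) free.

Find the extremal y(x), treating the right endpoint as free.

The Lagrangian L = (1/2) (y')^2 − 6 y gives
    ∂L/∂y = −6,   ∂L/∂y' = y'.
Euler-Lagrange: d/dx(y') − (−6) = 0, i.e. y'' + 6 = 0, so
    y(x) = −(6/2) x^2 + C1 x + C2.
Fixed left endpoint y(0) = -3 ⇒ C2 = -3.
The right endpoint x = 9 is free, so the natural (transversality) condition is ∂L/∂y' |_{x=9} = 0, i.e. y'(9) = 0.
Compute y'(x) = −6 x + C1, so y'(9) = −54 + C1 = 0 ⇒ C1 = 54.
Therefore the extremal is
    y(x) = −3 x^2 + 54 x − 3.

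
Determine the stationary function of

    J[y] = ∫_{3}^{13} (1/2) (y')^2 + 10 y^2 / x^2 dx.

The Lagrangian is L = (1/2) (y')^2 + 10 y^2 / x^2.
Compute ∂L/∂y = 20y/x^2, ∂L/∂y' = y'.
The Euler-Lagrange equation d/dx(∂L/∂y') − ∂L/∂y = 0 reduces to
    y'' − 20/x^2 · y = 0  (x > 0).
Its general solution is
    y(x) = A x^5 + B x^(-4),
with A, B fixed by the endpoint conditions.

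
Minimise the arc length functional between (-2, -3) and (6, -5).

Arc-length functional: J[y] = ∫ sqrt(1 + (y')^2) dx.
Lagrangian L = sqrt(1 + (y')^2) has no explicit y dependence, so ∂L/∂y = 0 and the Euler-Lagrange equation gives
    d/dx( y' / sqrt(1 + (y')^2) ) = 0  ⇒  y' / sqrt(1 + (y')^2) = const.
Hence y' is constant, so y(x) is affine.
Fitting the endpoints (-2, -3) and (6, -5):
    slope m = ((-5) − (-3)) / (6 − (-2)) = -1/4,
    intercept c = (-3) − m·(-2) = -7/2.
Extremal: y(x) = (-1/4) x - 7/2.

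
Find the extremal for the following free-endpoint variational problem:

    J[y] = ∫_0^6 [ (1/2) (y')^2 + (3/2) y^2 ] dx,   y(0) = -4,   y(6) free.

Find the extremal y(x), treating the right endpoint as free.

The Lagrangian L = (1/2) (y')^2 + (3/2) y^2 gives
    ∂L/∂y = 3 y,   ∂L/∂y' = y'.
Euler-Lagrange: y'' − 3 y = 0.
With k = sqrt(3), the general solution is
    y(x) = A cosh(sqrt(3) x) + B sinh(sqrt(3) x).
Fixed left endpoint y(0) = -4 ⇒ A = -4.
The right endpoint x = 6 is free, so the natural (transversality) condition is ∂L/∂y' |_{x=6} = 0, i.e. y'(6) = 0.
Compute y'(x) = A k sinh(k x) + B k cosh(k x), so
    y'(6) = A k sinh(k·6) + B k cosh(k·6) = 0
    ⇒ B = −A tanh(k·6) = 4 tanh(sqrt(3)·6).
Therefore the extremal is
    y(x) = −4 cosh(sqrt(3) x) + 4 tanh(sqrt(3)·6) sinh(sqrt(3) x).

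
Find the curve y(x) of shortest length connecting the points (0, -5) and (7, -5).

Arc-length functional: J[y] = ∫ sqrt(1 + (y')^2) dx.
Lagrangian L = sqrt(1 + (y')^2) has no explicit y dependence, so ∂L/∂y = 0 and the Euler-Lagrange equation gives
    d/dx( y' / sqrt(1 + (y')^2) ) = 0  ⇒  y' / sqrt(1 + (y')^2) = const.
Hence y' is constant, so y(x) is affine.
Fitting the endpoints (0, -5) and (7, -5):
    slope m = ((-5) − (-5)) / (7 − 0) = 0,
    intercept c = (-5) − m·0 = -5.
Extremal: y(x) = -5.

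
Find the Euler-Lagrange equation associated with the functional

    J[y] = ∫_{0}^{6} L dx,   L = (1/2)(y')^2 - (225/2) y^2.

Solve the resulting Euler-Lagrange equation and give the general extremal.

The Lagrangian is L = (1/2)(y')^2 - (225/2) y^2.
∂L/∂y = -225y.
∂L/∂y' = y'.
The Euler-Lagrange equation d/dx(∂L/∂y') − ∂L/∂y = 0 becomes:
    y'' + 225 y = 0
General solution: y(x) = A sin(15x) + B cos(15x), where A and B are arbitrary constants fixed by the endpoint conditions.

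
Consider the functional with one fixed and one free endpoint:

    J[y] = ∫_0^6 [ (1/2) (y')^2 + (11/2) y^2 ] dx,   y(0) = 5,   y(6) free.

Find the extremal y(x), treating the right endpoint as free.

The Lagrangian L = (1/2) (y')^2 + (11/2) y^2 gives
    ∂L/∂y = 11 y,   ∂L/∂y' = y'.
Euler-Lagrange: y'' − 11 y = 0.
With k = sqrt(11), the general solution is
    y(x) = A cosh(sqrt(11) x) + B sinh(sqrt(11) x).
Fixed left endpoint y(0) = 5 ⇒ A = 5.
The right endpoint x = 6 is free, so the natural (transversality) condition is ∂L/∂y' |_{x=6} = 0, i.e. y'(6) = 0.
Compute y'(x) = A k sinh(k x) + B k cosh(k x), so
    y'(6) = A k sinh(k·6) + B k cosh(k·6) = 0
    ⇒ B = −A tanh(k·6) = − 5 tanh(sqrt(11)·6).
Therefore the extremal is
    y(x) = 5 cosh(sqrt(11) x) − 5 tanh(sqrt(11)·6) sinh(sqrt(11) x).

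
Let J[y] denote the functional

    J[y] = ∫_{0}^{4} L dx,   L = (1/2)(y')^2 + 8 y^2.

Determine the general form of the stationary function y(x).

The Lagrangian is L = (1/2)(y')^2 + 8 y^2.
∂L/∂y = 16y.
∂L/∂y' = y'.
The Euler-Lagrange equation d/dx(∂L/∂y') − ∂L/∂y = 0 becomes:
    y'' - 16 y = 0
General solution: y(x) = A e^(4x) + B e^(-4x), where A and B are arbitrary constants fixed by the endpoint conditions.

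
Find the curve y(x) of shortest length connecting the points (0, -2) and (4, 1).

Arc-length functional: J[y] = ∫ sqrt(1 + (y')^2) dx.
Lagrangian L = sqrt(1 + (y')^2) has no explicit y dependence, so ∂L/∂y = 0 and the Euler-Lagrange equation gives
    d/dx( y' / sqrt(1 + (y')^2) ) = 0  ⇒  y' / sqrt(1 + (y')^2) = const.
Hence y' is constant, so y(x) is affine.
Fitting the endpoints (0, -2) and (4, 1):
    slope m = (1 − (-2)) / (4 − 0) = 3/4,
    intercept c = (-2) − m·0 = -2.
Extremal: y(x) = (3/4) x - 2.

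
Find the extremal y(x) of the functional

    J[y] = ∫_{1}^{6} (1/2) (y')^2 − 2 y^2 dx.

The Lagrangian is L = (1/2) (y')^2 − 2 y^2.
Compute ∂L/∂y = -4y, ∂L/∂y' = y'.
The Euler-Lagrange equation d/dx(∂L/∂y') − ∂L/∂y = 0 reduces to
    y'' + 4 y = 0.
Its general solution is
    y(x) = A sin(2x) + B cos(2x),
with A, B fixed by the endpoint conditions.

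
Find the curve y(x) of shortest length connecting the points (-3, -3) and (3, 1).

Arc-length functional: J[y] = ∫ sqrt(1 + (y')^2) dx.
Lagrangian L = sqrt(1 + (y')^2) has no explicit y dependence, so ∂L/∂y = 0 and the Euler-Lagrange equation gives
    d/dx( y' / sqrt(1 + (y')^2) ) = 0  ⇒  y' / sqrt(1 + (y')^2) = const.
Hence y' is constant, so y(x) is affine.
Fitting the endpoints (-3, -3) and (3, 1):
    slope m = (1 − (-3)) / (3 − (-3)) = 2/3,
    intercept c = (-3) − m·(-3) = -1.
Extremal: y(x) = (2/3) x - 1.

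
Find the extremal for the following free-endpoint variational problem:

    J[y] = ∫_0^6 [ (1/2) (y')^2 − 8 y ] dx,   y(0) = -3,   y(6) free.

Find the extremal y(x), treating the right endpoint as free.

The Lagrangian L = (1/2) (y')^2 − 8 y gives
    ∂L/∂y = −8,   ∂L/∂y' = y'.
Euler-Lagrange: d/dx(y') − (−8) = 0, i.e. y'' + 8 = 0, so
    y(x) = −(8/2) x^2 + C1 x + C2.
Fixed left endpoint y(0) = -3 ⇒ C2 = -3.
The right endpoint x = 6 is free, so the natural (transversality) condition is ∂L/∂y' |_{x=6} = 0, i.e. y'(6) = 0.
Compute y'(x) = −8 x + C1, so y'(6) = −48 + C1 = 0 ⇒ C1 = 48.
Therefore the extremal is
    y(x) = −4 x^2 + 48 x − 3.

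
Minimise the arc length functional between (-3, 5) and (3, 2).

Arc-length functional: J[y] = ∫ sqrt(1 + (y')^2) dx.
Lagrangian L = sqrt(1 + (y')^2) has no explicit y dependence, so ∂L/∂y = 0 and the Euler-Lagrange equation gives
    d/dx( y' / sqrt(1 + (y')^2) ) = 0  ⇒  y' / sqrt(1 + (y')^2) = const.
Hence y' is constant, so y(x) is affine.
Fitting the endpoints (-3, 5) and (3, 2):
    slope m = (2 − 5) / (3 − (-3)) = -1/2,
    intercept c = 5 − m·(-3) = 7/2.
Extremal: y(x) = (-1/2) x + 7/2.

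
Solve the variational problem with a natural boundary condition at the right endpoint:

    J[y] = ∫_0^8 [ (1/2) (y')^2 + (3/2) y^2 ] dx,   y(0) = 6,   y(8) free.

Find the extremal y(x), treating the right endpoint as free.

The Lagrangian L = (1/2) (y')^2 + (3/2) y^2 gives
    ∂L/∂y = 3 y,   ∂L/∂y' = y'.
Euler-Lagrange: y'' − 3 y = 0.
With k = sqrt(3), the general solution is
    y(x) = A cosh(sqrt(3) x) + B sinh(sqrt(3) x).
Fixed left endpoint y(0) = 6 ⇒ A = 6.
The right endpoint x = 8 is free, so the natural (transversality) condition is ∂L/∂y' |_{x=8} = 0, i.e. y'(8) = 0.
Compute y'(x) = A k sinh(k x) + B k cosh(k x), so
    y'(8) = A k sinh(k·8) + B k cosh(k·8) = 0
    ⇒ B = −A tanh(k·8) = − 6 tanh(sqrt(3)·8).
Therefore the extremal is
    y(x) = 6 cosh(sqrt(3) x) − 6 tanh(sqrt(3)·8) sinh(sqrt(3) x).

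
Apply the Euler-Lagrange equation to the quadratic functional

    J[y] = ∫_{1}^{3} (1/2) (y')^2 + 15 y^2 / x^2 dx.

The Lagrangian is L = (1/2) (y')^2 + 15 y^2 / x^2.
Compute ∂L/∂y = 30y/x^2, ∂L/∂y' = y'.
The Euler-Lagrange equation d/dx(∂L/∂y') − ∂L/∂y = 0 reduces to
    y'' − 30/x^2 · y = 0  (x > 0).
Its general solution is
    y(x) = A x^6 + B x^(-5),
with A, B fixed by the endpoint conditions.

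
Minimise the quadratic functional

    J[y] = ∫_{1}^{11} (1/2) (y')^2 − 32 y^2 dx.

The Lagrangian is L = (1/2) (y')^2 − 32 y^2.
Compute ∂L/∂y = -64y, ∂L/∂y' = y'.
The Euler-Lagrange equation d/dx(∂L/∂y') − ∂L/∂y = 0 reduces to
    y'' + 64 y = 0.
Its general solution is
    y(x) = A sin(8x) + B cos(8x),
with A, B fixed by the endpoint conditions.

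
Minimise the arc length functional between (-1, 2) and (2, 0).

Arc-length functional: J[y] = ∫ sqrt(1 + (y')^2) dx.
Lagrangian L = sqrt(1 + (y')^2) has no explicit y dependence, so ∂L/∂y = 0 and the Euler-Lagrange equation gives
    d/dx( y' / sqrt(1 + (y')^2) ) = 0  ⇒  y' / sqrt(1 + (y')^2) = const.
Hence y' is constant, so y(x) is affine.
Fitting the endpoints (-1, 2) and (2, 0):
    slope m = (0 − 2) / (2 − (-1)) = -2/3,
    intercept c = 2 − m·(-1) = 4/3.
Extremal: y(x) = (-2/3) x + 4/3.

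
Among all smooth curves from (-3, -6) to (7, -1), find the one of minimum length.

Arc-length functional: J[y] = ∫ sqrt(1 + (y')^2) dx.
Lagrangian L = sqrt(1 + (y')^2) has no explicit y dependence, so ∂L/∂y = 0 and the Euler-Lagrange equation gives
    d/dx( y' / sqrt(1 + (y')^2) ) = 0  ⇒  y' / sqrt(1 + (y')^2) = const.
Hence y' is constant, so y(x) is affine.
Fitting the endpoints (-3, -6) and (7, -1):
    slope m = ((-1) − (-6)) / (7 − (-3)) = 1/2,
    intercept c = (-6) − m·(-3) = -9/2.
Extremal: y(x) = (1/2) x - 9/2.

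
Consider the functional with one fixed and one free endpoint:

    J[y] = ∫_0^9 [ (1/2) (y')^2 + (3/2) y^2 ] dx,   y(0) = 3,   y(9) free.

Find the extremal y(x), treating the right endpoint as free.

The Lagrangian L = (1/2) (y')^2 + (3/2) y^2 gives
    ∂L/∂y = 3 y,   ∂L/∂y' = y'.
Euler-Lagrange: y'' − 3 y = 0.
With k = sqrt(3), the general solution is
    y(x) = A cosh(sqrt(3) x) + B sinh(sqrt(3) x).
Fixed left endpoint y(0) = 3 ⇒ A = 3.
The right endpoint x = 9 is free, so the natural (transversality) condition is ∂L/∂y' |_{x=9} = 0, i.e. y'(9) = 0.
Compute y'(x) = A k sinh(k x) + B k cosh(k x), so
    y'(9) = A k sinh(k·9) + B k cosh(k·9) = 0
    ⇒ B = −A tanh(k·9) = − 3 tanh(sqrt(3)·9).
Therefore the extremal is
    y(x) = 3 cosh(sqrt(3) x) − 3 tanh(sqrt(3)·9) sinh(sqrt(3) x).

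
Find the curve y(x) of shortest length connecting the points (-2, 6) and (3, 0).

Arc-length functional: J[y] = ∫ sqrt(1 + (y')^2) dx.
Lagrangian L = sqrt(1 + (y')^2) has no explicit y dependence, so ∂L/∂y = 0 and the Euler-Lagrange equation gives
    d/dx( y' / sqrt(1 + (y')^2) ) = 0  ⇒  y' / sqrt(1 + (y')^2) = const.
Hence y' is constant, so y(x) is affine.
Fitting the endpoints (-2, 6) and (3, 0):
    slope m = (0 − 6) / (3 − (-2)) = -6/5,
    intercept c = 6 − m·(-2) = 18/5.
Extremal: y(x) = (-6/5) x + 18/5.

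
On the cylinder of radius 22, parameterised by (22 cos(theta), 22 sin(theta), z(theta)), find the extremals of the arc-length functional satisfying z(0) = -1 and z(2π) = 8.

Parameterise the cylinder of radius R = 22 as
    r(θ) = (22 cos θ, 22 sin θ, z(θ)).
The arc-length element is
    ds = sqrt(484 + (dz/dθ)^2) dθ,
so the Lagrangian is L = sqrt(484 + z'^2).
L depends on z' only, not on z or θ, so ∂L/∂z = 0 and
    ∂L/∂z' = z' / sqrt(484 + z'^2).
The Euler-Lagrange equation gives
    d/dθ( z' / sqrt(484 + z'^2) ) = 0,
so z' is constant. Integrating once:
    z(θ) = a θ + b,
a helix on the cylinder (a straight line when the cylinder is unrolled). The constants a, b are determined by the endpoint conditions.
With endpoint conditions z(0) = -1 and z(2π) = 8: from z(0) = b we get b = -1, and a·2π + -1 = 8 gives a = 9/(2π), so
    z(θ) = (9/(2π)) θ − 1.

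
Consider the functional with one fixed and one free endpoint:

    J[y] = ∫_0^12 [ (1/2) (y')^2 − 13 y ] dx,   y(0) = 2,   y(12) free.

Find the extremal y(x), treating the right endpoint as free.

The Lagrangian L = (1/2) (y')^2 − 13 y gives
    ∂L/∂y = −13,   ∂L/∂y' = y'.
Euler-Lagrange: d/dx(y') − (−13) = 0, i.e. y'' + 13 = 0, so
    y(x) = −(13/2) x^2 + C1 x + C2.
Fixed left endpoint y(0) = 2 ⇒ C2 = 2.
The right endpoint x = 12 is free, so the natural (transversality) condition is ∂L/∂y' |_{x=12} = 0, i.e. y'(12) = 0.
Compute y'(x) = −13 x + C1, so y'(12) = −156 + C1 = 0 ⇒ C1 = 156.
Therefore the extremal is
    y(x) = −(13/2) x^2 + 156 x + 2.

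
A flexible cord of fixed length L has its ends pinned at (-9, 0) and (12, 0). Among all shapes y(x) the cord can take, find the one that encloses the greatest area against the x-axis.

Set up the augmented Lagrangian using a multiplier λ for the length constraint:
    F(y, y') = y − λ sqrt(1 + y'^2).
F has no explicit x dependence, so the Beltrami identity yields a first integral
    F − y' ∂F/∂y' = C.
Compute ∂F/∂y' = −λ y' / sqrt(1 + y'^2). Then
    y − λ sqrt(1 + y'^2) + λ y'^2 / sqrt(1 + y'^2) = C
    ⇒  y − λ / sqrt(1 + y'^2) = C.
Solving for y' and integrating gives
    (x − a)^2 + (y − b)^2 = λ^2,
a circular arc of radius λ. The constants a, b are determined by the endpoint conditions y(-9) = y(12) = 0, and λ is fixed implicitly by the length constraint
    ∫_{-9}^{12} sqrt(1 + y'^2) dx = L.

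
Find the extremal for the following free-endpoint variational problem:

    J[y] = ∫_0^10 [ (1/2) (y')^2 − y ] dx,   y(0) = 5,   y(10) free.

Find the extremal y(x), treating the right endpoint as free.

The Lagrangian L = (1/2) (y')^2 − y gives
    ∂L/∂y = −1,   ∂L/∂y' = y'.
Euler-Lagrange: d/dx(y') − (−1) = 0, i.e. y'' + 1 = 0, so
    y(x) = −(1/2) x^2 + C1 x + C2.
Fixed left endpoint y(0) = 5 ⇒ C2 = 5.
The right endpoint x = 10 is free, so the natural (transversality) condition is ∂L/∂y' |_{x=10} = 0, i.e. y'(10) = 0.
Compute y'(x) = −1 x + C1, so y'(10) = −10 + C1 = 0 ⇒ C1 = 10.
Therefore the extremal is
    y(x) = −x^2/2 + 10 x + 5.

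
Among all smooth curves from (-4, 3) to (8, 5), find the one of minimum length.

Arc-length functional: J[y] = ∫ sqrt(1 + (y')^2) dx.
Lagrangian L = sqrt(1 + (y')^2) has no explicit y dependence, so ∂L/∂y = 0 and the Euler-Lagrange equation gives
    d/dx( y' / sqrt(1 + (y')^2) ) = 0  ⇒  y' / sqrt(1 + (y')^2) = const.
Hence y' is constant, so y(x) is affine.
Fitting the endpoints (-4, 3) and (8, 5):
    slope m = (5 − 3) / (8 − (-4)) = 1/6,
    intercept c = 3 − m·(-4) = 11/3.
Extremal: y(x) = (1/6) x + 11/3.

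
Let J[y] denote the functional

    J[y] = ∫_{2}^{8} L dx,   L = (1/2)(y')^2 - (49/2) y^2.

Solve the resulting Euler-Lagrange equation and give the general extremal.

The Lagrangian is L = (1/2)(y')^2 - (49/2) y^2.
∂L/∂y = -49y.
∂L/∂y' = y'.
The Euler-Lagrange equation d/dx(∂L/∂y') − ∂L/∂y = 0 becomes:
    y'' + 49 y = 0
General solution: y(x) = A sin(7x) + B cos(7x), where A and B are arbitrary constants fixed by the endpoint conditions.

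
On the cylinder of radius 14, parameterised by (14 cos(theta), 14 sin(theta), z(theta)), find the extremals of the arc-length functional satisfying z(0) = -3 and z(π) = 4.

Parameterise the cylinder of radius R = 14 as
    r(θ) = (14 cos θ, 14 sin θ, z(θ)).
The arc-length element is
    ds = sqrt(196 + (dz/dθ)^2) dθ,
so the Lagrangian is L = sqrt(196 + z'^2).
L depends on z' only, not on z or θ, so ∂L/∂z = 0 and
    ∂L/∂z' = z' / sqrt(196 + z'^2).
The Euler-Lagrange equation gives
    d/dθ( z' / sqrt(196 + z'^2) ) = 0,
so z' is constant. Integrating once:
    z(θ) = a θ + b,
a helix on the cylinder (a straight line when the cylinder is unrolled). The constants a, b are determined by the endpoint conditions.
With endpoint conditions z(0) = -3 and z(π) = 4: from z(0) = b we get b = -3, and a·π + -3 = 4 gives a = 7/π, so
    z(θ) = (7/π) θ − 3.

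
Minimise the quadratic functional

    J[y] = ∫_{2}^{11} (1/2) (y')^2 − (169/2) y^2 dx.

The Lagrangian is L = (1/2) (y')^2 − (169/2) y^2.
Compute ∂L/∂y = -169y, ∂L/∂y' = y'.
The Euler-Lagrange equation d/dx(∂L/∂y') − ∂L/∂y = 0 reduces to
    y'' + 169 y = 0.
Its general solution is
    y(x) = A sin(13x) + B cos(13x),
with A, B fixed by the endpoint conditions.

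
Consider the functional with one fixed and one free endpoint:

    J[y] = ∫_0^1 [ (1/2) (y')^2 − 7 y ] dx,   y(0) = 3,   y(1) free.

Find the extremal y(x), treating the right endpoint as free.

The Lagrangian L = (1/2) (y')^2 − 7 y gives
    ∂L/∂y = −7,   ∂L/∂y' = y'.
Euler-Lagrange: d/dx(y') − (−7) = 0, i.e. y'' + 7 = 0, so
    y(x) = −(7/2) x^2 + C1 x + C2.
Fixed left endpoint y(0) = 3 ⇒ C2 = 3.
The right endpoint x = 1 is free, so the natural (transversality) condition is ∂L/∂y' |_{x=1} = 0, i.e. y'(1) = 0.
Compute y'(x) = −7 x + C1, so y'(1) = −7 + C1 = 0 ⇒ C1 = 7.
Therefore the extremal is
    y(x) = −(7/2) x^2 + 7 x + 3.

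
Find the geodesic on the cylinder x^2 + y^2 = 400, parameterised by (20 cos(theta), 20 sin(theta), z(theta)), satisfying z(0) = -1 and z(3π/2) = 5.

Parameterise the cylinder of radius R = 20 as
    r(θ) = (20 cos θ, 20 sin θ, z(θ)).
The arc-length element is
    ds = sqrt(400 + (dz/dθ)^2) dθ,
so the Lagrangian is L = sqrt(400 + z'^2).
L depends on z' only, not on z or θ, so ∂L/∂z = 0 and
    ∂L/∂z' = z' / sqrt(400 + z'^2).
The Euler-Lagrange equation gives
    d/dθ( z' / sqrt(400 + z'^2) ) = 0,
so z' is constant. Integrating once:
    z(θ) = a θ + b,
a helix on the cylinder (a straight line when the cylinder is unrolled). The constants a, b are determined by the endpoint conditions.
With endpoint conditions z(0) = -1 and z(3π/2) = 5: from z(0) = b we get b = -1, and a·3π/2 + -1 = 5 gives a = 4/π, so
    z(θ) = (4/π) θ − 1.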